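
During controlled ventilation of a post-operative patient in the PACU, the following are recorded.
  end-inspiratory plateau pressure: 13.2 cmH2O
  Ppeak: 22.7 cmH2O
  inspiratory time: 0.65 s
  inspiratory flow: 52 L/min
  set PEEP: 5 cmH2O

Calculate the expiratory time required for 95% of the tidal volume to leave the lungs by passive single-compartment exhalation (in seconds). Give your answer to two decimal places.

Flow: 52 L/min ÷ 60 = 0.8667 L/s.
Vt = flow × Ti = 0.8667 L/s × 0.65 s × 1000 mL/L = 563.36 mL.
R = (PIP − Pplat)/V̇ = (22.7 − 13.2) / 0.8667 = 9.5/0.8667 = 10.961 cmH2O·s/L.
C = Vt/(Pplat − PEEP) = 563.36 / (13.2 − 5) = 563.36/8.2 = 68.702 mL/cmH2O.
τ = R × C = 10.961 × 0.0687 L/cmH2O = 0.753 s.
t = −τ·ln(1 − 0.95) = −0.753·ln(0.05) = 2.256 s.

2.26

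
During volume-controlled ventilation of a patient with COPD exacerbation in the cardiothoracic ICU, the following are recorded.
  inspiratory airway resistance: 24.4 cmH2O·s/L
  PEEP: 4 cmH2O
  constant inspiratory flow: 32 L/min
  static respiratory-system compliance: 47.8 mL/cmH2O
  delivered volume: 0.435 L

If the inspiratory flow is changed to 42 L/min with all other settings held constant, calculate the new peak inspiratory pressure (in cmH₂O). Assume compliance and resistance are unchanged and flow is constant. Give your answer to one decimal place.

30.2

Flow: 32 L/min ÷ 60 = 0.5333 L/s.
New flow: 42 L/min ÷ 60 = 0.7 L/s.
PIP = Vt/C + R·V̇ + PEEP (constant-flow equation of motion).
Only the resistive term changes: ΔPIP = R × ΔV̇ = 24.4 × (0.7 − 0.5333) = 24.4 × 0.1667 = 4.067 cmH2O.
Original PIP = 435/47.8 + 24.4×0.5333 + 4 = 26.113 cmH2O; new PIP = 26.113 + (4.067) = 30.18 cmH2O.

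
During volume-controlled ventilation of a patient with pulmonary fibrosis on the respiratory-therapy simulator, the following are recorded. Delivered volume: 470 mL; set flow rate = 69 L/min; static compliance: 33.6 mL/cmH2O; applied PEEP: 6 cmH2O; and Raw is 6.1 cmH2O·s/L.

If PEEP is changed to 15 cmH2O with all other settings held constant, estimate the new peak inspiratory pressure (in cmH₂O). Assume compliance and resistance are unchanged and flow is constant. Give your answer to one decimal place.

36.0

Flow: 69 L/min ÷ 60 = 1.15 L/s.
PIP = Vt/C + R·V̇ + PEEP (constant-flow equation of motion).
Only the baseline term changes: ΔPIP = ΔPEEP = 15 − 6 = 9.0 cmH2O.
Original PIP = 470/33.6 + 6.1×1.15 + 6 = 27.003 cmH2O; new PIP = 27.003 + (9.0) = 36.003 cmH2O.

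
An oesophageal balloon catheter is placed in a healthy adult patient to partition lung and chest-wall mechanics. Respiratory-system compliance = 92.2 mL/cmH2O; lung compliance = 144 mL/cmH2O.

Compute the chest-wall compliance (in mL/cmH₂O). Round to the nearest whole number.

1/Ccw = 1/Crs − 1/CL.
1/Ccw = 1/92.2 − 1/144 = 0.003902.
Ccw = 256.28 mL/cmH2O.

256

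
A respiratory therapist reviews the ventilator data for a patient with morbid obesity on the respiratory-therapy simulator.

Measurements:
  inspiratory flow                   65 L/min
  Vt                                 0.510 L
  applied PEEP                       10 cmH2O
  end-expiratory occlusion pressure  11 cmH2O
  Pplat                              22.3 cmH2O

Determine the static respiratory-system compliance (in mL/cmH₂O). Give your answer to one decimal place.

45.1

End-expiratory occlusion gives total PEEP = 11 cmH2O (intrinsic PEEP = 11 − 10 = 1). Use total PEEP for the elastic gradient.
Cstat = Vt / (Pplat − PEEPtotal) = 510 / (22.3 − 11) = 510 / 11.3 = 45.133 mL/cmH2O.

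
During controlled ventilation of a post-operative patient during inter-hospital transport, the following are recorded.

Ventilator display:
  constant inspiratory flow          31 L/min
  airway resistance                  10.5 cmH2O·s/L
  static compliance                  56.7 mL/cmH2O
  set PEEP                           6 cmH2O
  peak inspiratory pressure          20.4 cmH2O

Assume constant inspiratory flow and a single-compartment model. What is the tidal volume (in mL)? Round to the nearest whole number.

Flow: 31 L/min ÷ 60 = 0.5167 L/s.
Equation of motion (constant flow): PIP = Vt/C + R·V̇ + PEEP.
Vt/C = PIP − R·V̇ − PEEP = 20.4 − 5.425 − 6 = 8.975 cmH2O.
Vt = C × 8.975 = 56.7 × 8.975 = 508.88 mL.

509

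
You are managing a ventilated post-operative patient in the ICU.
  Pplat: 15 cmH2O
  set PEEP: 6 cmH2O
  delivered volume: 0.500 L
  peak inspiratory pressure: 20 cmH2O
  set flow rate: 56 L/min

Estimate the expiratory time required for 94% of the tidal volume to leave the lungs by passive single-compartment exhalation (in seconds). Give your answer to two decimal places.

0.84

Flow: 56 L/min ÷ 60 = 0.9333 L/s.
R = (PIP − Pplat)/V̇ = (20 − 15) / 0.9333 = 5.0/0.9333 = 5.357 cmH2O·s/L.
C = Vt/(Pplat − PEEP) = 500.0 / (15 − 6) = 500.0/9.0 = 55.556 mL/cmH2O.
τ = R × C = 5.357 × 0.05556 L/cmH2O = 0.2976 s.
t = −τ·ln(1 − 0.94) = −0.2976·ln(0.06) = 0.8373 s.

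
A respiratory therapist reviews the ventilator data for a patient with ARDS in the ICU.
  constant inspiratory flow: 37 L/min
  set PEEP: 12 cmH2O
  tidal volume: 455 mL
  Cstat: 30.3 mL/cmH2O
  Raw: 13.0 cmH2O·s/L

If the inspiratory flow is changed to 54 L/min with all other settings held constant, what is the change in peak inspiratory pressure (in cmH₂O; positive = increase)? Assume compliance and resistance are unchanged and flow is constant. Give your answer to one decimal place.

Flow: 37 L/min ÷ 60 = 0.6167 L/s.
New flow: 54 L/min ÷ 60 = 0.9 L/s.
PIP = Vt/C + R·V̇ + PEEP (constant-flow equation of motion).
Only the resistive term changes: ΔPIP = R × ΔV̇ = 13.0 × (0.9 − 0.6167) = 13.0 × 0.2833 = 3.683 cmH2O.

3.7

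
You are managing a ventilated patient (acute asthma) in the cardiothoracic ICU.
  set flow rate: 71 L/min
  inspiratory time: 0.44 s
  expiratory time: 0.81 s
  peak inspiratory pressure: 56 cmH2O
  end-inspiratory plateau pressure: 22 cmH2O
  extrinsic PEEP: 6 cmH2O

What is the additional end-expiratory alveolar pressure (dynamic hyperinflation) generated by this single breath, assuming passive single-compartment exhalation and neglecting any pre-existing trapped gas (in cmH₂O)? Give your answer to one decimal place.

6.7

Flow: 71 L/min ÷ 60 = 1.1833 L/s.
Vt = flow × Ti = 1.1833 L/s × 0.44 s × 1000 mL/L = 520.65 mL.
R = (PIP − Pplat)/V̇ = (56 − 22) / 1.1833 = 34.0/1.1833 = 28.733 cmH2O·s/L.
C = Vt/(Pplat − PEEP) = 520.65 / (22 − 6) = 520.65/16.0 = 32.541 mL/cmH2O.
τ = R × C = 28.733 × 0.03254 L/cmH2O = 0.935 s.
Fraction remaining = e^(−Te/τ) = e^(−0.81/0.935) = 0.4205; trapped volume = 520.65 × 0.4205 = 218.93 mL.
Additional alveolar pressure from trapping ≈ V_trapped / C = 218.93 / 32.541 = 6.728 cmH2O.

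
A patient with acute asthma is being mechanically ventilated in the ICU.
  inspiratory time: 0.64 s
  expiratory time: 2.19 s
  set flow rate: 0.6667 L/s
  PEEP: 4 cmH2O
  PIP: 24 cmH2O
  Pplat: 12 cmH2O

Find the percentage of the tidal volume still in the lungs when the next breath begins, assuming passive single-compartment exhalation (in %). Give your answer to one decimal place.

Vt = flow × Ti = 0.6667 L/s × 0.64 s × 1000 mL/L = 426.69 mL.
R = (PIP − Pplat)/V̇ = (24 − 12) / 0.6667 = 12.0/0.6667 = 17.999 cmH2O·s/L.
C = Vt/(Pplat − PEEP) = 426.69 / (12 − 4) = 426.69/8.0 = 53.336 mL/cmH2O.
τ = R × C = 17.999 × 0.05334 L/cmH2O = 0.9601 s.
Fraction remaining at end-expiration = e^(−Te/τ) = e^(−2.19/0.9601) = 0.1022 → 10.22%.

10.2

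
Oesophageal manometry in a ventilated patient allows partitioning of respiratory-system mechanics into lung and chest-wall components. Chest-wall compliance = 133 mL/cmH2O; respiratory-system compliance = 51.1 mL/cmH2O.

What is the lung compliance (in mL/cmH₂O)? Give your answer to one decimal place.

1/CL = 1/Crs − 1/Ccw.
1/CL = 1/51.1 − 1/133 = 0.01205.
CL = 82.988 mL/cmH2O.

83.0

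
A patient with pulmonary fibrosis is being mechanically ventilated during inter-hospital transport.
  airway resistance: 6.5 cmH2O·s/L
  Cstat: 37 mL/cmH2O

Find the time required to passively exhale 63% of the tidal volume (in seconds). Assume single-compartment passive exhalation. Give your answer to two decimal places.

τ = R × C = 6.5 × 37 mL/cmH2O = 6.5 × 0.037 L/cmH2O = 0.2405 s.
Exhaled fraction f = 1 − e^(−t/τ) → t = −τ·ln(1 − f) = −0.2405·ln(0.37) = 0.2391 s.

0.24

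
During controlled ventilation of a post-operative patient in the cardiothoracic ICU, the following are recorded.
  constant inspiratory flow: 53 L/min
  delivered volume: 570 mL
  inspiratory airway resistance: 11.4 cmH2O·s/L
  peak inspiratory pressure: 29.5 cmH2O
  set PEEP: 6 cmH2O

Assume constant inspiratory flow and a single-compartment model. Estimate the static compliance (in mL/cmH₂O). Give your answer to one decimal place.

Flow: 53 L/min ÷ 60 = 0.8833 L/s.
Equation of motion (constant flow): PIP = Vt/C + R·V̇ + PEEP.
Vt/C = PIP − R·V̇ − PEEP = 29.5 − 11.4×0.8833 − 6 = 29.5 − 10.07 − 6 = 13.43 cmH2O.
C = Vt / 13.43 = 570 / 13.43 = 42.442 mL/cmH2O.

42.4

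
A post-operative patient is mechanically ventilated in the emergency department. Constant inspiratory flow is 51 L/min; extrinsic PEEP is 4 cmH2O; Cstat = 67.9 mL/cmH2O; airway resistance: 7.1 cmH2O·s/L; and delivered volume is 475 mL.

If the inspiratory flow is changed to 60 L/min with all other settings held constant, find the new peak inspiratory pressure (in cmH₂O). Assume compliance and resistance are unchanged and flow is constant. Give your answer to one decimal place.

Flow: 51 L/min ÷ 60 = 0.85 L/s.
New flow: 60 L/min ÷ 60 = 1 L/s.
PIP = Vt/C + R·V̇ + PEEP (constant-flow equation of motion).
Only the resistive term changes: ΔPIP = R × ΔV̇ = 7.1 × (1 − 0.85) = 7.1 × 0.15 = 1.065 cmH2O.
Original PIP = 475/67.9 + 7.1×0.85 + 4 = 17.031 cmH2O; new PIP = 17.031 + (1.065) = 18.096 cmH2O.

18.1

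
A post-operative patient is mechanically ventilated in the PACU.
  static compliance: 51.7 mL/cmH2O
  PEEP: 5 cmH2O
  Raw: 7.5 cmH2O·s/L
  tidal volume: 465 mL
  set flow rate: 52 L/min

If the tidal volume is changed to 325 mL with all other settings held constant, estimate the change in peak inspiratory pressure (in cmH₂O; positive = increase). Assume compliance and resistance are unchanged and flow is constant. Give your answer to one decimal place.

-2.7

PIP = Vt/C + R·V̇ + PEEP (constant-flow equation of motion).
Only the elastic term changes: ΔPIP = ΔVt / C = (325 − 465) / 51.7 = -2.708 cmH2O.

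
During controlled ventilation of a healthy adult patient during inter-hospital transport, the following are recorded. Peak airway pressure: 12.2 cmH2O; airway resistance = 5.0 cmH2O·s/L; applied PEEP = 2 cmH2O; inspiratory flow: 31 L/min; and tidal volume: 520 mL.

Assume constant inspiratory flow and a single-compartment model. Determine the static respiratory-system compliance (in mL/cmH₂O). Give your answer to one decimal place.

68.3

Flow: 31 L/min ÷ 60 = 0.5167 L/s.
Equation of motion (constant flow): PIP = Vt/C + R·V̇ + PEEP.
Vt/C = PIP − R·V̇ − PEEP = 12.2 − 5.0×0.5167 − 2 = 12.2 − 2.584 − 2 = 7.616 cmH2O.
C = Vt / 7.616 = 520 / 7.616 = 68.277 mL/cmH2O.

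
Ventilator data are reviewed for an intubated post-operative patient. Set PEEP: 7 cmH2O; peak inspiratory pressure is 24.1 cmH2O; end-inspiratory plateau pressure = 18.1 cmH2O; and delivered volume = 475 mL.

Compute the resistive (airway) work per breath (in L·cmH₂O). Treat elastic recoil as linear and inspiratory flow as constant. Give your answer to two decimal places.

With constant inspiratory flow the resistive pressure is constant at PIP − Pplat = 24.1 − 18.1 = 6.0 cmH2O, so resistive work = 6.0 × 0.475 = 2.85 L·cmH2O.

2.85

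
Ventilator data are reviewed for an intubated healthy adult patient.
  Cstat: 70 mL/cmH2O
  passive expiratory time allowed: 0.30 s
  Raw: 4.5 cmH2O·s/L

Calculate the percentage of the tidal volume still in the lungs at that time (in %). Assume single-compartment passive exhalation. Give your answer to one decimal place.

38.6

τ = R × C = 4.5 × 70 mL/cmH2O = 4.5 × 0.070 L/cmH2O = 0.315 s.
Passive exhalation: V(t)/V₀ = e^(−t/τ) = e^(−0.30/0.315) = 0.3858.
Fraction remaining = 0.3858 → 38.58%.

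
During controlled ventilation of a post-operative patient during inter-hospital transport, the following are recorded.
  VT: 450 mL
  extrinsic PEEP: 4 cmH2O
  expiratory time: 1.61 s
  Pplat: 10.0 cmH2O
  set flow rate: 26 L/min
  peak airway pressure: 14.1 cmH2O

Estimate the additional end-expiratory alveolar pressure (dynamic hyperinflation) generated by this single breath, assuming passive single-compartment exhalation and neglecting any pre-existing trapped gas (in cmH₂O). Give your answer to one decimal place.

0.6

Flow: 26 L/min ÷ 60 = 0.4333 L/s.
R = (PIP − Pplat)/V̇ = (14.1 − 10.0) / 0.4333 = 4.1/0.4333 = 9.462 cmH2O·s/L.
C = Vt/(Pplat − PEEP) = 450.0 / (10.0 − 4) = 450.0/6.0 = 75.0 mL/cmH2O.
τ = R × C = 9.462 × 0.075 L/cmH2O = 0.7097 s.
Fraction remaining = e^(−Te/τ) = e^(−1.61/0.7097) = 0.1035; trapped volume = 450.0 × 0.1035 = 46.575 mL.
Additional alveolar pressure from trapping ≈ V_trapped / C = 46.575 / 75.0 = 0.621 cmH2O.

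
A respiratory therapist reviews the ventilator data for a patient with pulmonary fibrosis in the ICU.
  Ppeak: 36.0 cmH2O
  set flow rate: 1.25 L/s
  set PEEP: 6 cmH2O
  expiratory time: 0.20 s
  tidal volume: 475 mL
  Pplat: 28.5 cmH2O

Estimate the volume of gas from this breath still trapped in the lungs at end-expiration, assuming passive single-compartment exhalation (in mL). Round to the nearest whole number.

R = (PIP − Pplat)/V̇ = (36.0 − 28.5) / 1.25 = 7.5/1.25 = 6.0 cmH2O·s/L.
C = Vt/(Pplat − PEEP) = 475.0 / (28.5 − 6) = 475.0/22.5 = 21.111 mL/cmH2O.
τ = R × C = 6.0 × 0.02111 L/cmH2O = 0.1267 s.
Fraction remaining = e^(−Te/τ) = e^(−0.20/0.1267) = 0.2063.
Trapped volume = 475.0 × 0.2063 = 97.993 mL.

98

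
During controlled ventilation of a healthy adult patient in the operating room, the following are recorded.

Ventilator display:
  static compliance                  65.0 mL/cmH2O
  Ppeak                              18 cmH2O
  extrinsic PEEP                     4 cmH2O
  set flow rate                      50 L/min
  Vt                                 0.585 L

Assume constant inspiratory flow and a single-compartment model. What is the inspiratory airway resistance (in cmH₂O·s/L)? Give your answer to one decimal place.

Flow: 50 L/min ÷ 60 = 0.8333 L/s.
Equation of motion (constant flow): PIP = Vt/C + R·V̇ + PEEP.
R·V̇ = PIP − Vt/C − PEEP = 18 − 585/65.0 − 4 = 18 − 9.0 − 4 = 5.0 cmH2O.
R = 5.0 / 0.8333 = 6.0 cmH2O·s/L.

6.0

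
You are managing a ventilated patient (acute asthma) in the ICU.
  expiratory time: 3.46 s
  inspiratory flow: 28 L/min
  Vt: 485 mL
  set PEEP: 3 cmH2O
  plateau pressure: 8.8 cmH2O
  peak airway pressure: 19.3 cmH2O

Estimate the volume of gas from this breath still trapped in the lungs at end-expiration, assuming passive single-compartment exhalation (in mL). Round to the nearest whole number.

Flow: 28 L/min ÷ 60 = 0.4667 L/s.
R = (PIP − Pplat)/V̇ = (19.3 − 8.8) / 0.4667 = 10.5/0.4667 = 22.498 cmH2O·s/L.
C = Vt/(Pplat − PEEP) = 485.0 / (8.8 − 3) = 485.0/5.8 = 83.621 mL/cmH2O.
τ = R × C = 22.498 × 0.08362 L/cmH2O = 1.881 s.
Fraction remaining = e^(−Te/τ) = e^(−3.46/1.881) = 0.1589.
Trapped volume = 485.0 × 0.1589 = 77.067 mL.

77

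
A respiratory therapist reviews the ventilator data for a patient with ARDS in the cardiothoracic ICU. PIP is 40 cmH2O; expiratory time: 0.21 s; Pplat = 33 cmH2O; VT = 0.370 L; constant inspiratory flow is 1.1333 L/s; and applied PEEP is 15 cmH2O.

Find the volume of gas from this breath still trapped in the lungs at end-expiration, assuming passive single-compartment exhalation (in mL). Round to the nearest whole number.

R = (PIP − Pplat)/V̇ = (40 − 33) / 1.1333 = 7.0/1.1333 = 6.177 cmH2O·s/L.
C = Vt/(Pplat − PEEP) = 370.0 / (33 − 15) = 370.0/18.0 = 20.556 mL/cmH2O.
τ = R × C = 6.177 × 0.02056 L/cmH2O = 0.127 s.
Fraction remaining = e^(−Te/τ) = e^(−0.21/0.127) = 0.1914.
Trapped volume = 370.0 × 0.1914 = 70.818 mL.

71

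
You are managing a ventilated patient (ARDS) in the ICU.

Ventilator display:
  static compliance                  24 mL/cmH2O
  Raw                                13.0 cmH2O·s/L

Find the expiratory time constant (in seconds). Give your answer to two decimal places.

0.31

τ = R × C = 13.0 × 24 mL/cmH2O = 13.0 × 0.024 L/cmH2O = 0.312 s.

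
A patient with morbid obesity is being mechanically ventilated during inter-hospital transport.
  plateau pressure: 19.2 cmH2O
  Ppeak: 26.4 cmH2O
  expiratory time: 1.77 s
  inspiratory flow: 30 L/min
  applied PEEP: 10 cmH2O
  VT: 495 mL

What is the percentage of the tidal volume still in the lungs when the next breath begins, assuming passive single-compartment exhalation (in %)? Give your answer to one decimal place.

10.2

Flow: 30 L/min ÷ 60 = 0.5 L/s.
R = (PIP − Pplat)/V̇ = (26.4 − 19.2) / 0.5 = 7.2/0.5 = 14.4 cmH2O·s/L.
C = Vt/(Pplat − PEEP) = 495.0 / (19.2 − 10) = 495.0/9.2 = 53.804 mL/cmH2O.
τ = R × C = 14.4 × 0.0538 L/cmH2O = 0.7747 s.
Fraction remaining at end-expiration = e^(−Te/τ) = e^(−1.77/0.7747) = 0.1018 → 10.18%.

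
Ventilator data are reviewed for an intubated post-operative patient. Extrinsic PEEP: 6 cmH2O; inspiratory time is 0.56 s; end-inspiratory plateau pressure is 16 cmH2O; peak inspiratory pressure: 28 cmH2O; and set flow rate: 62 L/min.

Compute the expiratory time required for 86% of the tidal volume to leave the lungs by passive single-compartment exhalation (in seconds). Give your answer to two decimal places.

Flow: 62 L/min ÷ 60 = 1.0333 L/s.
Vt = flow × Ti = 1.0333 L/s × 0.56 s × 1000 mL/L = 578.65 mL.
R = (PIP − Pplat)/V̇ = (28 − 16) / 1.0333 = 12.0/1.0333 = 11.613 cmH2O·s/L.
C = Vt/(Pplat − PEEP) = 578.65 / (16 − 6) = 578.65/10.0 = 57.865 mL/cmH2O.
τ = R × C = 11.613 × 0.05787 L/cmH2O = 0.672 s.
t = −τ·ln(1 − 0.86) = −0.672·ln(0.14) = 1.321 s.

1.32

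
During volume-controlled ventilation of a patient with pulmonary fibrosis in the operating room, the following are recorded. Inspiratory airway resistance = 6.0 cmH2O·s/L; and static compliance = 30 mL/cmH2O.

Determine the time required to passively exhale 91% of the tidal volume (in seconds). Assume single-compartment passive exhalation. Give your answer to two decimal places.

τ = R × C = 6.0 × 30 mL/cmH2O = 6.0 × 0.030 L/cmH2O = 0.18 s.
Exhaled fraction f = 1 − e^(−t/τ) → t = −τ·ln(1 − f) = −0.18·ln(0.09) = 0.4334 s.

0.43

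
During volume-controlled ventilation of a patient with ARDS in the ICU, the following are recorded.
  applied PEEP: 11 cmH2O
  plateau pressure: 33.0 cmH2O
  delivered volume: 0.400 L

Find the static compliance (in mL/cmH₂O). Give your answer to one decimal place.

18.2

Cstat = Vt / (Pplat − PEEP) = 400 / (33.0 − 11) = 400 / 22.0 = 18.182 mL/cmH2O.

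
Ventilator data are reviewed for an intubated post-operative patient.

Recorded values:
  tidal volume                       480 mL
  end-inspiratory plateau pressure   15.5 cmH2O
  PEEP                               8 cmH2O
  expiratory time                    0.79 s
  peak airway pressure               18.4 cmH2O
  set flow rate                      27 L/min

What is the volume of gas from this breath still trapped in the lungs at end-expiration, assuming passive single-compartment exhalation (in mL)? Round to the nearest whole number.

Flow: 27 L/min ÷ 60 = 0.45 L/s.
R = (PIP − Pplat)/V̇ = (18.4 − 15.5) / 0.45 = 2.9/0.45 = 6.444 cmH2O·s/L.
C = Vt/(Pplat − PEEP) = 480.0 / (15.5 − 8) = 480.0/7.5 = 64.0 mL/cmH2O.
τ = R × C = 6.444 × 0.064 L/cmH2O = 0.4124 s.
Fraction remaining = e^(−Te/τ) = e^(−0.79/0.4124) = 0.1473.
Trapped volume = 480.0 × 0.1473 = 70.704 mL.

71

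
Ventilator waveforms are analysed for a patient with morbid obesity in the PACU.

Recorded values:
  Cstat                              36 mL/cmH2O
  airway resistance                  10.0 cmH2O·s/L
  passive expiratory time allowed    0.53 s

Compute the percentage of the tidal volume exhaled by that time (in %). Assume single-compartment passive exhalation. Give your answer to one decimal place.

77.1

τ = R × C = 10.0 × 36 mL/cmH2O = 10.0 × 0.036 L/cmH2O = 0.36 s.
Passive exhalation: V(t)/V₀ = e^(−t/τ) = e^(−0.53/0.36) = 0.2294.
Fraction exhaled = 1 − 0.2294 = 0.7706 → 77.06%.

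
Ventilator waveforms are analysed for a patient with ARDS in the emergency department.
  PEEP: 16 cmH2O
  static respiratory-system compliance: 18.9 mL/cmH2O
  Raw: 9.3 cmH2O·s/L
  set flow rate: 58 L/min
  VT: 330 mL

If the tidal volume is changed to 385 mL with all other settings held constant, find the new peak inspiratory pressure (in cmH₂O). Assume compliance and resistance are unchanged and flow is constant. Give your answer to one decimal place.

45.4

Flow: 58 L/min ÷ 60 = 0.9667 L/s.
PIP = Vt/C + R·V̇ + PEEP (constant-flow equation of motion).
Only the elastic term changes: ΔPIP = ΔVt / C = (385 − 330) / 18.9 = 2.91 cmH2O.
Original PIP = 330/18.9 + 9.3×0.9667 + 16 = 42.451 cmH2O; new PIP = 42.451 + (2.91) = 45.361 cmH2O.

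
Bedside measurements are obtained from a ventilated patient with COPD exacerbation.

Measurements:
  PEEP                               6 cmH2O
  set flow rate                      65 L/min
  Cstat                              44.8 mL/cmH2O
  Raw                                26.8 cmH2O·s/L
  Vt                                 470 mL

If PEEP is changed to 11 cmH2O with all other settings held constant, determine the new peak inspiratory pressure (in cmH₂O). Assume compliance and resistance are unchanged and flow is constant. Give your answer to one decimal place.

50.5

Flow: 65 L/min ÷ 60 = 1.0833 L/s.
PIP = Vt/C + R·V̇ + PEEP (constant-flow equation of motion).
Only the baseline term changes: ΔPIP = ΔPEEP = 11 − 6 = 5.0 cmH2O.
Original PIP = 470/44.8 + 26.8×1.0833 + 6 = 45.524 cmH2O; new PIP = 45.524 + (5.0) = 50.524 cmH2O.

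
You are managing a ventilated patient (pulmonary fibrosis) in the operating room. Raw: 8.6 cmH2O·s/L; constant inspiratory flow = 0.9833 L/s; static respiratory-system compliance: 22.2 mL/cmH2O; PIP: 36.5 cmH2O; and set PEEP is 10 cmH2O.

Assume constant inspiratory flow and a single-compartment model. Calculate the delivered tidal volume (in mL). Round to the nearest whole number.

401

Equation of motion (constant flow): PIP = Vt/C + R·V̇ + PEEP.
Vt/C = PIP − R·V̇ − PEEP = 36.5 − 8.456 − 10 = 18.044 cmH2O.
Vt = C × 18.044 = 22.2 × 18.044 = 400.58 mL.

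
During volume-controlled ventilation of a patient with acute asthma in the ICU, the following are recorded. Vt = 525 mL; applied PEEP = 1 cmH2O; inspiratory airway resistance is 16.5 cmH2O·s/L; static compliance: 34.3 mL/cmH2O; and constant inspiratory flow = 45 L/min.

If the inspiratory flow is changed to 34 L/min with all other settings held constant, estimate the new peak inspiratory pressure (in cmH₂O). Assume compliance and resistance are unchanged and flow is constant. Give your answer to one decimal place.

Flow: 45 L/min ÷ 60 = 0.75 L/s.
New flow: 34 L/min ÷ 60 = 0.5667 L/s.
PIP = Vt/C + R·V̇ + PEEP (constant-flow equation of motion).
Only the resistive term changes: ΔPIP = R × ΔV̇ = 16.5 × (0.5667 − 0.75) = 16.5 × -0.1833 = -3.024 cmH2O.
Original PIP = 525/34.3 + 16.5×0.75 + 1 = 28.681 cmH2O; new PIP = 28.681 + (-3.024) = 25.657 cmH2O.

25.7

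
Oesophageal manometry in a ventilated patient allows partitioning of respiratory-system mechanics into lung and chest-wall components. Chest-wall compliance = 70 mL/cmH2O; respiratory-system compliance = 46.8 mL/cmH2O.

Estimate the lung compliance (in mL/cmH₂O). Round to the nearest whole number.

1/CL = 1/Crs − 1/Ccw.
1/CL = 1/46.8 − 1/70 = 0.007082.
CL = 141.2 mL/cmH2O.

141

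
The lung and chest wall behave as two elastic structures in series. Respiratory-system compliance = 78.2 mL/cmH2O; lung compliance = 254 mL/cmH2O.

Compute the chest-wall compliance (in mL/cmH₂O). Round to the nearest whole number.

1/Ccw = 1/Crs − 1/CL.
1/Ccw = 1/78.2 − 1/254 = 0.008851.
Ccw = 112.98 mL/cmH2O.

113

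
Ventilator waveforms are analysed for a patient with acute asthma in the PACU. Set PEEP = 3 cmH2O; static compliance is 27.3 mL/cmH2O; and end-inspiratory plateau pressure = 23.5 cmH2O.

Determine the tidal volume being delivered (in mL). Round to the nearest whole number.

560

Vt = Cstat × (Pplat − PEEP) = 27.3 × (23.5 − 3) = 27.3 × 20.5 = 559.65 mL.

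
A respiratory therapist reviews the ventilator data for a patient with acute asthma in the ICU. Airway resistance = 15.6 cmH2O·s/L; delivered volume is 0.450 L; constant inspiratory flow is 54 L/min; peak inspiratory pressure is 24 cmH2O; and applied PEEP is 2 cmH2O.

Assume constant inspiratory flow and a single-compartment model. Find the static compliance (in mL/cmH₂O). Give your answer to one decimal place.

56.5

Flow: 54 L/min ÷ 60 = 0.9 L/s.
Equation of motion (constant flow): PIP = Vt/C + R·V̇ + PEEP.
Vt/C = PIP − R·V̇ − PEEP = 24 − 15.6×0.9 − 2 = 24 − 14.04 − 2 = 7.96 cmH2O.
C = Vt / 7.96 = 450 / 7.96 = 56.533 mL/cmH2O.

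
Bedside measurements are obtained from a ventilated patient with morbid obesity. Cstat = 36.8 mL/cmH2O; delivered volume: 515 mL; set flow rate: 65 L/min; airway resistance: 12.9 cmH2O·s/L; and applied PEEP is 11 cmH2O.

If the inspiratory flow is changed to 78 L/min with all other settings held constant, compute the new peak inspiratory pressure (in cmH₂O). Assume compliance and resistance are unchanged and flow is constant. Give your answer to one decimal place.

41.8

Flow: 65 L/min ÷ 60 = 1.0833 L/s.
New flow: 78 L/min ÷ 60 = 1.3 L/s.
PIP = Vt/C + R·V̇ + PEEP (constant-flow equation of motion).
Only the resistive term changes: ΔPIP = R × ΔV̇ = 12.9 × (1.3 − 1.0833) = 12.9 × 0.2167 = 2.795 cmH2O.
Original PIP = 515/36.8 + 12.9×1.0833 + 11 = 38.969 cmH2O; new PIP = 38.969 + (2.795) = 41.764 cmH2O.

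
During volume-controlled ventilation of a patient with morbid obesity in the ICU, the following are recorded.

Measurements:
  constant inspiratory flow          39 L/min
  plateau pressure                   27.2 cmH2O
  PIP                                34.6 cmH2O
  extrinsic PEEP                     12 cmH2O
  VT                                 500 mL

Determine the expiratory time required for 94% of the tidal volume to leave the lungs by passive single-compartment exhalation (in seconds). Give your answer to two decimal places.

Flow: 39 L/min ÷ 60 = 0.65 L/s.
R = (PIP − Pplat)/V̇ = (34.6 − 27.2) / 0.65 = 7.4/0.65 = 11.385 cmH2O·s/L.
C = Vt/(Pplat − PEEP) = 500.0 / (27.2 − 12) = 500.0/15.2 = 32.895 mL/cmH2O.
τ = R × C = 11.385 × 0.0329 L/cmH2O = 0.3746 s.
t = −τ·ln(1 − 0.94) = −0.3746·ln(0.06) = 1.054 s.

1.05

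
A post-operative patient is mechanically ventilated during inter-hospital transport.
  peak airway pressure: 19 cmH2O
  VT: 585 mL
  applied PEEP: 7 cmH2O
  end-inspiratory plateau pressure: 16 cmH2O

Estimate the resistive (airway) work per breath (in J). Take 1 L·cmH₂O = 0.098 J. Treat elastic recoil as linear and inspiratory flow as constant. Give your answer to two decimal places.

0.17

With constant inspiratory flow the resistive pressure is constant at PIP − Pplat = 19 − 16 = 3.0 cmH2O, so resistive work = 3.0 × 0.585 = 1.755 L·cmH2O.
× 0.098 J/(L·cmH2O) → 0.172 J.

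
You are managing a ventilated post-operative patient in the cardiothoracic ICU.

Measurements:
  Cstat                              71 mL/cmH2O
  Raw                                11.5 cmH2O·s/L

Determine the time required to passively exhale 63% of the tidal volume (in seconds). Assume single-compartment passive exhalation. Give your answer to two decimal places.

τ = R × C = 11.5 × 71 mL/cmH2O = 11.5 × 0.071 L/cmH2O = 0.8165 s.
Exhaled fraction f = 1 − e^(−t/τ) → t = −τ·ln(1 − f) = −0.8165·ln(0.37) = 0.8118 s.

0.81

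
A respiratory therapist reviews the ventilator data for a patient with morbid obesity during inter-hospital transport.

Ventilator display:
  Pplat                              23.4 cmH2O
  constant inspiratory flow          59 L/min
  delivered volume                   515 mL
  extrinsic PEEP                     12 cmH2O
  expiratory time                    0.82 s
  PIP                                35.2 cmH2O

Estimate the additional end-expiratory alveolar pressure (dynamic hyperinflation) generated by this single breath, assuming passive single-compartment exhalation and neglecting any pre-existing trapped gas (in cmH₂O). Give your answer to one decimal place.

Flow: 59 L/min ÷ 60 = 0.9833 L/s.
R = (PIP − Pplat)/V̇ = (35.2 − 23.4) / 0.9833 = 11.8/0.9833 = 12.0 cmH2O·s/L.
C = Vt/(Pplat − PEEP) = 515.0 / (23.4 − 12) = 515.0/11.4 = 45.175 mL/cmH2O.
τ = R × C = 12.0 × 0.04518 L/cmH2O = 0.5422 s.
Fraction remaining = e^(−Te/τ) = e^(−0.82/0.5422) = 0.2204; trapped volume = 515.0 × 0.2204 = 113.51 mL.
Additional alveolar pressure from trapping ≈ V_trapped / C = 113.51 / 45.175 = 2.513 cmH2O.

2.5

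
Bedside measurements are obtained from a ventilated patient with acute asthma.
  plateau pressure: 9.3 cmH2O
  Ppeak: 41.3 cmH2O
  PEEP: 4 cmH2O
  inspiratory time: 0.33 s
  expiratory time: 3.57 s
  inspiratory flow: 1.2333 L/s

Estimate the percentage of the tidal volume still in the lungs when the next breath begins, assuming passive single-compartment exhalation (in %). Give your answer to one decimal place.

Vt = flow × Ti = 1.2333 L/s × 0.33 s × 1000 mL/L = 406.99 mL.
R = (PIP − Pplat)/V̇ = (41.3 − 9.3) / 1.2333 = 32.0/1.2333 = 25.947 cmH2O·s/L.
C = Vt/(Pplat − PEEP) = 406.99 / (9.3 − 4) = 406.99/5.3 = 76.791 mL/cmH2O.
τ = R × C = 25.947 × 0.07679 L/cmH2O = 1.992 s.
Fraction remaining at end-expiration = e^(−Te/τ) = e^(−3.57/1.992) = 0.1666 → 16.66%.

16.7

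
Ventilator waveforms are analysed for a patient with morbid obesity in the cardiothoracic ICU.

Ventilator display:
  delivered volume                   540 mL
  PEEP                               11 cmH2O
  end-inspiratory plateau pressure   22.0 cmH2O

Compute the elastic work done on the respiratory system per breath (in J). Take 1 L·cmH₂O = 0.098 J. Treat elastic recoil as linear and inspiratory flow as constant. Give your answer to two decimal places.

0.29

Elastic work ≈ ½ × (Pplat − PEEP) × Vt = 0.5 × (22.0 − 11) × 0.540 L = 0.5 × 11.0 × 0.540 = 2.97 L·cmH2O.
× 0.098 J/(L·cmH2O) → 0.2911 J.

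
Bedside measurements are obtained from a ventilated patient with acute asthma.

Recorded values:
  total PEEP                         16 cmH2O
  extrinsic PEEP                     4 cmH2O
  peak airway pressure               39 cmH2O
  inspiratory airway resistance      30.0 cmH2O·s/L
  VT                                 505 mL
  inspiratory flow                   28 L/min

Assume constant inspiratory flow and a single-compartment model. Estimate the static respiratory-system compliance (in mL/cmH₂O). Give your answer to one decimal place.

Flow: 28 L/min ÷ 60 = 0.4667 L/s.
Total PEEP = 16 cmH2O (set 4 + intrinsic 12); this is the baseline alveolar pressure.
Equation of motion (constant flow): PIP = Vt/C + R·V̇ + PEEP.
Vt/C = PIP − R·V̇ − PEEP = 39 − 30.0×0.4667 − 16 = 39 − 14.001 − 16 = 8.999 cmH2O.
C = Vt / 8.999 = 505 / 8.999 = 56.117 mL/cmH2O.

56.1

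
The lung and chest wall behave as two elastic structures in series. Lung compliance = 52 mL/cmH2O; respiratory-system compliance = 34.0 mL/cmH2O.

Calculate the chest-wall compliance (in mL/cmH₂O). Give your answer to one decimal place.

1/Ccw = 1/Crs − 1/CL.
1/Ccw = 1/34.0 − 1/52 = 0.01018.
Ccw = 98.232 mL/cmH2O.

98.2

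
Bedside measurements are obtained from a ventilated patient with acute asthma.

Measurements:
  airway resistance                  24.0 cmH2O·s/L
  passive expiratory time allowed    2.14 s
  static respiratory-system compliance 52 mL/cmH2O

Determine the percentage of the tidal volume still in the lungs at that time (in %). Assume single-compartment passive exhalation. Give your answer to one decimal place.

τ = R × C = 24.0 × 52 mL/cmH2O = 24.0 × 0.052 L/cmH2O = 1.248 s.
Passive exhalation: V(t)/V₀ = e^(−t/τ) = e^(−2.14/1.248) = 0.18.
Fraction remaining = 0.18 → 18.0%.

18.0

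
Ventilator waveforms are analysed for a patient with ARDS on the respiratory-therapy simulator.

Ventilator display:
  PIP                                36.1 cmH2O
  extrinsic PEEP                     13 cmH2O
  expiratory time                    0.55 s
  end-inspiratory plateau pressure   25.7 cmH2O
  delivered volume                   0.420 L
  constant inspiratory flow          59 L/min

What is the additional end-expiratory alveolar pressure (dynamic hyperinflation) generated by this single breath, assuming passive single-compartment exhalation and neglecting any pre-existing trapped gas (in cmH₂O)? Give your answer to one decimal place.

Flow: 59 L/min ÷ 60 = 0.9833 L/s.
R = (PIP − Pplat)/V̇ = (36.1 − 25.7) / 0.9833 = 10.4/0.9833 = 10.577 cmH2O·s/L.
C = Vt/(Pplat − PEEP) = 420.0 / (25.7 − 13) = 420.0/12.7 = 33.071 mL/cmH2O.
τ = R × C = 10.577 × 0.03307 L/cmH2O = 0.3498 s.
Fraction remaining = e^(−Te/τ) = e^(−0.55/0.3498) = 0.2076; trapped volume = 420.0 × 0.2076 = 87.192 mL.
Additional alveolar pressure from trapping ≈ V_trapped / C = 87.192 / 33.071 = 2.637 cmH2O.

2.6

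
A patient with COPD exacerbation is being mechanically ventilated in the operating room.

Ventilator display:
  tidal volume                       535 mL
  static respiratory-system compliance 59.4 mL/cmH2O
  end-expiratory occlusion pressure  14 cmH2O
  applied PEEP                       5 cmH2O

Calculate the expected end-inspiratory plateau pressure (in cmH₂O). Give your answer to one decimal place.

23.0

End-expiratory occlusion gives total PEEP = 14 cmH2O (intrinsic PEEP = 14 − 5 = 9). Use total PEEP for the elastic gradient.
Pplat = PEEPtotal + Vt / Cstat = 14 + 535 / 59.4 = 14 + 9.007 = 23.007 cmH2O.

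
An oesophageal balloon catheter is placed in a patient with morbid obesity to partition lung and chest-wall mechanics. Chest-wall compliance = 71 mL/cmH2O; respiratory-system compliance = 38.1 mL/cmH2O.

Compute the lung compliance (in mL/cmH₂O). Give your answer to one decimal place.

82.2

1/CL = 1/Crs − 1/Ccw.
1/CL = 1/38.1 − 1/71 = 0.01216.
CL = 82.237 mL/cmH2O.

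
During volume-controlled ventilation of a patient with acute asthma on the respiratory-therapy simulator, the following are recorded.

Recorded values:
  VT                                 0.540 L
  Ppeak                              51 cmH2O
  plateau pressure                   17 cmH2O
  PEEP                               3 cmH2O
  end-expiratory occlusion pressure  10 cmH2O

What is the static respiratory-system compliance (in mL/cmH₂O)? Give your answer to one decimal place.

End-expiratory occlusion gives total PEEP = 10 cmH2O (intrinsic PEEP = 10 − 3 = 7). Use total PEEP for the elastic gradient.
Cstat = Vt / (Pplat − PEEPtotal) = 540 / (17 − 10) = 540 / 7.0 = 77.143 mL/cmH2O.

77.1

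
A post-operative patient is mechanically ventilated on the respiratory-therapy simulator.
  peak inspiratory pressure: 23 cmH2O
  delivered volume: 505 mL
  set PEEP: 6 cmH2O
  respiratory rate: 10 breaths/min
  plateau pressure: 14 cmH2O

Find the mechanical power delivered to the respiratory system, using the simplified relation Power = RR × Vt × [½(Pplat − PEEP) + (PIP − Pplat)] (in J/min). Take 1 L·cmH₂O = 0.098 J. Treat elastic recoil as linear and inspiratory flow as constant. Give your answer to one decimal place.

6.4

Per-breath work = Vt × [½(Pplat−PEEP) + (PIP−Pplat)] = 0.505 × [0.5×8.0 + 9.0] = 0.505 × 13.0 = 6.565 L·cmH2O.
Power = 10 × 6.565 = 65.65 L·cmH2O/min.
× 0.098 J/(L·cmH2O) → 6.434 J/min.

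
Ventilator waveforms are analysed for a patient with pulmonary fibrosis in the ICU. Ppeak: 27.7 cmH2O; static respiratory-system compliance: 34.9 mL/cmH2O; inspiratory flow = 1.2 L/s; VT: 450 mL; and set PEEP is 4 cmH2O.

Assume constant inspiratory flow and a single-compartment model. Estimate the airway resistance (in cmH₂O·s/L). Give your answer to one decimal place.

9.0

Equation of motion (constant flow): PIP = Vt/C + R·V̇ + PEEP.
R·V̇ = PIP − Vt/C − PEEP = 27.7 − 450/34.9 − 4 = 27.7 − 12.894 − 4 = 10.806 cmH2O.
R = 10.806 / 1.2 = 9.005 cmH2O·s/L.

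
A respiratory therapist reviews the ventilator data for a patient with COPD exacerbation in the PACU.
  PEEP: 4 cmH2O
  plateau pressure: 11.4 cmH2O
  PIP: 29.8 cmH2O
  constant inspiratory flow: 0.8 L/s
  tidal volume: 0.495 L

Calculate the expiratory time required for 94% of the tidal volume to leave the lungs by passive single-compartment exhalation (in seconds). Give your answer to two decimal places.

4.33

R = (PIP − Pplat)/V̇ = (29.8 − 11.4) / 0.8 = 18.4/0.8 = 23.0 cmH2O·s/L.
C = Vt/(Pplat − PEEP) = 495.0 / (11.4 − 4) = 495.0/7.4 = 66.892 mL/cmH2O.
τ = R × C = 23.0 × 0.06689 L/cmH2O = 1.538 s.
t = −τ·ln(1 − 0.94) = −1.538·ln(0.06) = 4.327 s.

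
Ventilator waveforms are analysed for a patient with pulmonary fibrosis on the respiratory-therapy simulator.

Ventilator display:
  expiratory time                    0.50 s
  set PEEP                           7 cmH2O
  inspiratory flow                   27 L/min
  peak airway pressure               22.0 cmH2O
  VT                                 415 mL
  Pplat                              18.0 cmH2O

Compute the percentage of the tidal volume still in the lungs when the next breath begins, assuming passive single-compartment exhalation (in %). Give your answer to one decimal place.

Flow: 27 L/min ÷ 60 = 0.45 L/s.
R = (PIP − Pplat)/V̇ = (22.0 − 18.0) / 0.45 = 4.0/0.45 = 8.889 cmH2O·s/L.
C = Vt/(Pplat − PEEP) = 415.0 / (18.0 − 7) = 415.0/11.0 = 37.727 mL/cmH2O.
τ = R × C = 8.889 × 0.03773 L/cmH2O = 0.3354 s.
Fraction remaining at end-expiration = e^(−Te/τ) = e^(−0.50/0.3354) = 0.2252 → 22.52%.

22.5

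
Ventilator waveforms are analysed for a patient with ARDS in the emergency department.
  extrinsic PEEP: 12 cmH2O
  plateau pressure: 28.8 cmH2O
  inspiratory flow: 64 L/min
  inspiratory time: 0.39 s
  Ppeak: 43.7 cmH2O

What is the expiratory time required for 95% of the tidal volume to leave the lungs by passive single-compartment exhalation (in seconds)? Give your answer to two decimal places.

1.04

Flow: 64 L/min ÷ 60 = 1.0667 L/s.
Vt = flow × Ti = 1.0667 L/s × 0.39 s × 1000 mL/L = 416.01 mL.
R = (PIP − Pplat)/V̇ = (43.7 − 28.8) / 1.0667 = 14.9/1.0667 = 13.968 cmH2O·s/L.
C = Vt/(Pplat − PEEP) = 416.01 / (28.8 − 12) = 416.01/16.8 = 24.763 mL/cmH2O.
τ = R × C = 13.968 × 0.02476 L/cmH2O = 0.3458 s.
t = −τ·ln(1 − 0.95) = −0.3458·ln(0.05) = 1.036 s.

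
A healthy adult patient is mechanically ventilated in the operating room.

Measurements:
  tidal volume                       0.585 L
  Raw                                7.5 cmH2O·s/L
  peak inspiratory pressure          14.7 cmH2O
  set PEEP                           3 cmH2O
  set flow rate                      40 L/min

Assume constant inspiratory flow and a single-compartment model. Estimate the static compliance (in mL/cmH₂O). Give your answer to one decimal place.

Flow: 40 L/min ÷ 60 = 0.6667 L/s.
Equation of motion (constant flow): PIP = Vt/C + R·V̇ + PEEP.
Vt/C = PIP − R·V̇ − PEEP = 14.7 − 7.5×0.6667 − 3 = 14.7 − 5.0 − 3 = 6.7 cmH2O.
C = Vt / 6.7 = 585 / 6.7 = 87.313 mL/cmH2O.

87.3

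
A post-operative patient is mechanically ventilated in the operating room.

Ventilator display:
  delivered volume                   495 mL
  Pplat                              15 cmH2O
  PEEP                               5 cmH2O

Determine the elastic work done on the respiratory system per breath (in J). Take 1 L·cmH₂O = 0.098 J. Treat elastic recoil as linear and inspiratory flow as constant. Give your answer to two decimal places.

Elastic work ≈ ½ × (Pplat − PEEP) × Vt = 0.5 × (15 − 5) × 0.495 L = 0.5 × 10.0 × 0.495 = 2.475 L·cmH2O.
× 0.098 J/(L·cmH2O) → 0.2426 J.

0.24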